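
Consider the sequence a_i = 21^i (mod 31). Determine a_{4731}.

We have a_0 = 1,  a_1 = 21,  a_2 = 7,  a_3 = 23,  a_4 = 18,  a_5 = 6,  a_6 = 2,  a_7 = 11,  a_8 = 14,  a_9 = 15,  a_{10} = 5,  a_{11} = 12,  a_{12} = 4,  a_{13} = 22,  a_{14} = 28,  a_{15} = 30,  a_{16} = 10,  a_{17} = 24,  a_{18} = 8,  a_{19} = 13,  a_{20} = 25,  a_{21} = 29,  a_{22} = 20,  a_{23} = 17,  a_{24} = 16,  a_{25} = 26,  a_{26} = 19,  a_{27} = 27,  a_{28} = 9,  a_{29} = 3,  a_{30} = 1.
Since a_{30} = a_0 = 1, the sequence is periodic with period 30.
So a_{4731} = a_{0 + ((4731-0) mod 30)} = a_{21} = 29.

29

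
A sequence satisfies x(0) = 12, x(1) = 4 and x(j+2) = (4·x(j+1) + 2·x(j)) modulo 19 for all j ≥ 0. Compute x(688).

11

We have x(0) = 12; x(1) = 4; x(2) = 2; x(3) = 16; x(4) = 11; x(5) = 0; x(6) = 3; x(7) = 12; x(8) = 16; x(9) = 12; x(10) = 4.
The sequence repeats with period 9.
So x(688) = x(0 + ((688-0) mod 9)) = x(4) = 11.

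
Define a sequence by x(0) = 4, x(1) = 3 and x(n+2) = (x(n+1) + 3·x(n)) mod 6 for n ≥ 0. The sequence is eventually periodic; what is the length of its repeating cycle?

Listing terms: x(0) = 4,  x(1) = 3,  x(2) = 3,  x(3) = 0,  x(4) = 3,  x(5) = 3.
Since (x(4), x(5)) = (x(1), x(2)) = (3, 3) (two consecutive terms determine the rest), the sequence is eventually periodic: after a pre-period of length 1 it cycles with period 3.

3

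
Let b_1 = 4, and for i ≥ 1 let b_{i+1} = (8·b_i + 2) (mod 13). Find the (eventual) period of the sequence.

Computing terms: b_1 = 4, b_2 = 8, b_3 = 1, b_4 = 10, b_5 = 4.
The sequence repeats with period 4.

4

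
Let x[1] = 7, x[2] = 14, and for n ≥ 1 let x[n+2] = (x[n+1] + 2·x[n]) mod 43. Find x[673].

Listing terms: x[1] = 7; x[2] = 14; x[3] = 28; x[4] = 13; x[5] = 26; x[6] = 9; x[7] = 18; x[8] = 36; x[9] = 29; x[10] = 15; x[11] = 30; x[12] = 17; x[13] = 34; x[14] = 25; x[15] = 7; x[16] = 14.
Since (x[15], x[16]) = (x[1], x[2]) = (7, 14) (two consecutive terms determine the rest), the sequence is periodic with period 14.
(673 - 1) mod 14 = 0, so x[673] = x[1] = 7.

7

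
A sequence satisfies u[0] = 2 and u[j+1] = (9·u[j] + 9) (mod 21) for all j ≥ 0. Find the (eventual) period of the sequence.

Listing terms: u[0] = 2; u[1] = 6; u[2] = 0; u[3] = 9; u[4] = 6.
Since u[4] = u[1] = 6, the sequence is eventually periodic: after a pre-period of length 1 it cycles with period 3.

3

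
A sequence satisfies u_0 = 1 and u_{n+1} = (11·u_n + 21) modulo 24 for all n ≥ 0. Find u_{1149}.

We have u_0 = 1, u_1 = 8, u_2 = 13, u_3 = 20, u_4 = 1.
Since u_4 = u_0 = 1, the sequence is periodic with period 4.
(1149 - 0) mod 4 = 1, so u_{1149} = u_1 = 8.

8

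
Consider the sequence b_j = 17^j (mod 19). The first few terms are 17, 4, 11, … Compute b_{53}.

9

We have b_1 = 17, b_2 = 4, b_3 = 11, b_4 = 16, b_5 = 6, b_6 = 7, b_7 = 5, b_8 = 9, b_9 = 1, b_{10} = 17.
Since b_{10} = b_1 = 17, the sequence is periodic with period 9.
(53 - 1) mod 9 = 7, so b_{53} = b_8 = 9.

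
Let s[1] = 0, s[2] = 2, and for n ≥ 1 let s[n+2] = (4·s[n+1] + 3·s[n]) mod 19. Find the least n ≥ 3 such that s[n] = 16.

s[1] = 0,  s[2] = 2,  s[3] = 8,  s[4] = 0,  s[5] = 5,  s[6] = 1,  s[7] = 0,  s[8] = 3,  s[9] = 12,  s[10] = 0,  s[11] = 17,  s[12] = 11,  s[13] = 0,  s[14] = 14,  s[15] = 18,  s[16] = 0,  s[17] = 16,  s[18] = 7,  s[19] = 0,  s[20] = 2.
The sequence repeats with period 18.
The value 16 first appears (with n ≥ 3) at s[17].

17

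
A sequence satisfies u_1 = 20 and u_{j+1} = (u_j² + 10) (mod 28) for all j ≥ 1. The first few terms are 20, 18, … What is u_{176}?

10

Listing terms: u_1 = 20; u_2 = 18; u_3 = 26; u_4 = 14; u_5 = 10; u_6 = 26.
Since u_6 = u_3 = 26, the sequence is eventually periodic: after a pre-period of length 2 it cycles with period 3.
For j ≥ 3, u_j depends only on (j - 3) mod 3. (176 - 3) mod 3 = 2, so u_{176} = u_5 = 10.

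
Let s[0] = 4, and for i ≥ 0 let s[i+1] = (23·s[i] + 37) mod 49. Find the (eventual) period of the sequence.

21

Listing terms: s[0] = 4; s[1] = 31; s[2] = 15; s[3] = 39; s[4] = 3; s[5] = 8; s[6] = 25; s[7] = 24; s[8] = 1; s[9] = 11; s[10] = 45; s[11] = 43; s[12] = 46; s[13] = 17; s[14] = 36; s[15] = 32; s[16] = 38; s[17] = 29; s[18] = 18; s[19] = 10; s[20] = 22; s[21] = 4.
Since s[21] = s[0] = 4, the sequence is periodic with period 21.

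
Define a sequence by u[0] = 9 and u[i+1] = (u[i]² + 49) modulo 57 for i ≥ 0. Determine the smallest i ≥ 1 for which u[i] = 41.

We have u[0] = 9; u[1] = 16; u[2] = 20; u[3] = 50; u[4] = 41; u[5] = 20.
Since u[5] = u[2] = 20, the sequence is eventually periodic: after a pre-period of length 2 it cycles with period 3.
The value 41 first appears (with i ≥ 1) at u[4].

4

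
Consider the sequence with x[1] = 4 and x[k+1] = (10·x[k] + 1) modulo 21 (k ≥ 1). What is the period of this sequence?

Listing terms: x[1] = 4,  x[2] = 20,  x[3] = 12,  x[4] = 16,  x[5] = 14,  x[6] = 15,  x[7] = 4.
The sequence repeats with period 6.

6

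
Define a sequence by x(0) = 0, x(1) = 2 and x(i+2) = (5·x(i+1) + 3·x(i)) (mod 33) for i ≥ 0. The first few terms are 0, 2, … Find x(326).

16

Computing terms: x(0) = 0,  x(1) = 2,  x(2) = 10,  x(3) = 23,  x(4) = 13,  x(5) = 2,  x(6) = 16,  x(7) = 20,  x(8) = 16,  x(9) = 8,  x(10) = 22,  x(11) = 2,  x(12) = 10.
Since (x(11), x(12)) = (x(1), x(2)) = (2, 10) (two consecutive terms determine the rest), the sequence is eventually periodic: after a pre-period of length 1 it cycles with period 10.
For i ≥ 1, x(i) depends only on (i - 1) mod 10. (326 - 1) mod 10 = 5, so x(326) = x(6) = 16.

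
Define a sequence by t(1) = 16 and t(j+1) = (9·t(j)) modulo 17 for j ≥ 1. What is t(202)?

We have t(1) = 16; t(2) = 8; t(3) = 4; t(4) = 2; t(5) = 1; t(6) = 9; t(7) = 13; t(8) = 15; t(9) = 16.
The sequence repeats with period 8.
So t(202) = t(1 + ((202-1) mod 8)) = t(2) = 8.

8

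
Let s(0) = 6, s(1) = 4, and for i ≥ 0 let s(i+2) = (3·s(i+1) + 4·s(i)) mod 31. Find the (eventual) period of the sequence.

s(0) = 6,  s(1) = 4,  s(2) = 5,  s(3) = 0,  s(4) = 20,  s(5) = 29,  s(6) = 12,  s(7) = 28,  s(8) = 8,  s(9) = 12,  s(10) = 6,  s(11) = 4.
Since (s(10), s(11)) = (s(0), s(1)) = (6, 4) (two consecutive terms determine the rest), the sequence is periodic with period 10.

10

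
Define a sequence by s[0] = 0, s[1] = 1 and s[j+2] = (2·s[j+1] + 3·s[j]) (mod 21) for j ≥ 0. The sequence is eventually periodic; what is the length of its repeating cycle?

We have s[0] = 0,  s[1] = 1,  s[2] = 2,  s[3] = 7,  s[4] = 20,  s[5] = 19,  s[6] = 14,  s[7] = 1,  s[8] = 2.
Since (s[7], s[8]) = (s[1], s[2]) = (1, 2) (two consecutive terms determine the rest), the sequence is eventually periodic: after a pre-period of length 1 it cycles with period 6.

6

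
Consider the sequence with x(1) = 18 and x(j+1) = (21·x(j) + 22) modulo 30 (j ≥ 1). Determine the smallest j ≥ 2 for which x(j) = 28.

We have x(1) = 18,  x(2) = 10,  x(3) = 22,  x(4) = 4,  x(5) = 16,  x(6) = 28,  x(7) = 10.
Since x(7) = x(2) = 10, the sequence is eventually periodic: after a pre-period of length 1 it cycles with period 5.
The value 28 first appears (with j ≥ 2) at x(6).

6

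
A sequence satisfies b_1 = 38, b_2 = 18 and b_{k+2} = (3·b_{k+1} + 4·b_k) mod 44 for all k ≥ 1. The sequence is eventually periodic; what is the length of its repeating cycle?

10

Computing terms: b_1 = 38; b_2 = 18; b_3 = 30; b_4 = 30; b_5 = 34; b_6 = 2; b_7 = 10; b_8 = 38; b_9 = 22; b_{10} = 42; b_{11} = 38; b_{12} = 18.
Since (b_{11}, b_{12}) = (b_1, b_2) = (38, 18) (two consecutive terms determine the rest), the sequence is periodic with period 10.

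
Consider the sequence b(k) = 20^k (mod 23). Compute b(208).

8

We have b(0) = 1, b(1) = 20, b(2) = 9, b(3) = 19, b(4) = 12, b(5) = 10, b(6) = 16, b(7) = 21, b(8) = 6, b(9) = 5, b(10) = 8, b(11) = 22, b(12) = 3, b(13) = 14, b(14) = 4, b(15) = 11, b(16) = 13, b(17) = 7, b(18) = 2, b(19) = 17, b(20) = 18, b(21) = 15, b(22) = 1.
Since b(22) = b(0) = 1, the sequence is periodic with period 22.
(208 - 0) mod 22 = 10, so b(208) = b(10) = 8.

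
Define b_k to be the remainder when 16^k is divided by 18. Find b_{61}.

16

We have b_1 = 16; b_2 = 4; b_3 = 10; b_4 = 16.
The sequence repeats with period 3.
So b_{61} = b_{1 + ((61-1) mod 3)} = b_1 = 16.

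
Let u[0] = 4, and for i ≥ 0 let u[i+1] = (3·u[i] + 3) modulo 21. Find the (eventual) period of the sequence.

6

Listing terms: u[0] = 4,  u[1] = 15,  u[2] = 6,  u[3] = 0,  u[4] = 3,  u[5] = 12,  u[6] = 18,  u[7] = 15.
Since u[7] = u[1] = 15, the sequence is eventually periodic: after a pre-period of length 1 it cycles with period 6.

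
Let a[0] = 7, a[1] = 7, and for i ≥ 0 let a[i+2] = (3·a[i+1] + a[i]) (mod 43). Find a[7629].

Listing terms: a[0] = 7, a[1] = 7, a[2] = 28, a[3] = 5, a[4] = 0, a[5] = 5, a[6] = 15, a[7] = 7, a[8] = 36, a[9] = 29, a[10] = 37, a[11] = 11, a[12] = 27, a[13] = 6, a[14] = 2, a[15] = 12, a[16] = 38, a[17] = 40, a[18] = 29, a[19] = 41, a[20] = 23, a[21] = 24, a[22] = 9, a[23] = 8, a[24] = 33, a[25] = 21, a[26] = 10, a[27] = 8, a[28] = 34, a[29] = 24, a[30] = 20, a[31] = 41, a[32] = 14, a[33] = 40, a[34] = 5, a[35] = 12, a[36] = 41, a[37] = 6, a[38] = 16, a[39] = 11, a[40] = 6, a[41] = 29, a[42] = 7, a[43] = 7.
The sequence repeats with period 42.
So a[7629] = a[0 + ((7629-0) mod 42)] = a[27] = 8.

8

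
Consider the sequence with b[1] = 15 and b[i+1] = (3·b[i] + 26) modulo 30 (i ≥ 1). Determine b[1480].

b[1] = 15,  b[2] = 11,  b[3] = 29,  b[4] = 23,  b[5] = 5,  b[6] = 11.
Since b[6] = b[2] = 11, the sequence is eventually periodic: after a pre-period of length 1 it cycles with period 4.
For i ≥ 2, b[i] depends only on (i - 2) mod 4. (1480 - 2) mod 4 = 2, so b[1480] = b[4] = 23.

23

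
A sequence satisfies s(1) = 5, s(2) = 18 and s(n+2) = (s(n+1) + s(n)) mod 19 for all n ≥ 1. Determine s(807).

Listing terms: s(1) = 5,  s(2) = 18,  s(3) = 4,  s(4) = 3,  s(5) = 7,  s(6) = 10,  s(7) = 17,  s(8) = 8,  s(9) = 6,  s(10) = 14,  s(11) = 1,  s(12) = 15,  s(13) = 16,  s(14) = 12,  s(15) = 9,  s(16) = 2,  s(17) = 11,  s(18) = 13,  s(19) = 5,  s(20) = 18.
The sequence repeats with period 18.
So s(807) = s(1 + ((807-1) mod 18)) = s(15) = 9.

9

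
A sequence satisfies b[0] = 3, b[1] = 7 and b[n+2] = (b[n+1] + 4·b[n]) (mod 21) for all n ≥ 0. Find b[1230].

b[0] = 3,  b[1] = 7,  b[2] = 19,  b[3] = 5,  b[4] = 18,  b[5] = 17,  b[6] = 5,  b[7] = 10,  b[8] = 9,  b[9] = 7,  b[10] = 1,  b[11] = 8,  b[12] = 12,  b[13] = 2,  b[14] = 8,  b[15] = 16,  b[16] = 6,  b[17] = 7,  b[18] = 10,  b[19] = 17,  b[20] = 15,  b[21] = 20,  b[22] = 17,  b[23] = 13,  b[24] = 18,  b[25] = 7,  b[26] = 16,  b[27] = 2,  b[28] = 3,  b[29] = 11,  b[30] = 2,  b[31] = 4,  b[32] = 12,  b[33] = 7,  b[34] = 13,  b[35] = 20,  b[36] = 9,  b[37] = 5,  b[38] = 20,  b[39] = 19,  b[40] = 15,  b[41] = 7,  b[42] = 4,  b[43] = 11,  b[44] = 6,  b[45] = 8,  b[46] = 11,  b[47] = 1,  b[48] = 3,  b[49] = 7.
The sequence repeats with period 48.
So b[1230] = b[0 + ((1230-0) mod 48)] = b[30] = 2.

2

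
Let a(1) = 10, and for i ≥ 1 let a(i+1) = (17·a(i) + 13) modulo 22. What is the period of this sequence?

We have a(1) = 10, a(2) = 7, a(3) = 0, a(4) = 13, a(5) = 14, a(6) = 9, a(7) = 12, a(8) = 19, a(9) = 6, a(10) = 5, a(11) = 10.
Since a(11) = a(1) = 10, the sequence is periodic with period 10.

10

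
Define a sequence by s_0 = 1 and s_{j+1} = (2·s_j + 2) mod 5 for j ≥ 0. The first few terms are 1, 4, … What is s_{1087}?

2

Computing terms: s_0 = 1; s_1 = 4; s_2 = 0; s_3 = 2; s_4 = 1.
The sequence repeats with period 4.
So s_{1087} = s_{0 + ((1087-0) mod 4)} = s_3 = 2.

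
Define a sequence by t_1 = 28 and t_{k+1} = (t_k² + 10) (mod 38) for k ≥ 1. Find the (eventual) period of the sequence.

t_1 = 28, t_2 = 34, t_3 = 26, t_4 = 2, t_5 = 14, t_6 = 16, t_7 = 0, t_8 = 10, t_9 = 34.
Since t_9 = t_2 = 34, the sequence is eventually periodic: after a pre-period of length 1 it cycles with period 7.

7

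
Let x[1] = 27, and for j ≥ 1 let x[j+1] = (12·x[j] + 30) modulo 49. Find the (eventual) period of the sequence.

42

Computing terms: x[1] = 27; x[2] = 11; x[3] = 15; x[4] = 14; x[5] = 2; x[6] = 5; x[7] = 41; x[8] = 32; x[9] = 22; x[10] = 0; x[11] = 30; x[12] = 47; x[13] = 6; x[14] = 4; x[15] = 29; x[16] = 35; x[17] = 9; x[18] = 40; x[19] = 20; x[20] = 25; x[21] = 36; x[22] = 21; x[23] = 37; x[24] = 33; x[25] = 34; x[26] = 46; x[27] = 43; x[28] = 7; x[29] = 16; x[30] = 26; x[31] = 48; x[32] = 18; x[33] = 1; x[34] = 42; x[35] = 44; x[36] = 19; x[37] = 13; x[38] = 39; x[39] = 8; x[40] = 28; x[41] = 23; x[42] = 12; x[43] = 27.
The sequence repeats with period 42.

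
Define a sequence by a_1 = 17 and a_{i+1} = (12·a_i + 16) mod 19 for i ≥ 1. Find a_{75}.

Computing terms: a_1 = 17,  a_2 = 11,  a_3 = 15,  a_4 = 6,  a_5 = 12,  a_6 = 8,  a_7 = 17.
Since a_7 = a_1 = 17, the sequence is periodic with period 6.
(75 - 1) mod 6 = 2, so a_{75} = a_3 = 15.

15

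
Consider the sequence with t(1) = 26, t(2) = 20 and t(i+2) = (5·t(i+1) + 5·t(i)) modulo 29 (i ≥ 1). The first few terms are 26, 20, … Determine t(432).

Computing terms: t(1) = 26,  t(2) = 20,  t(3) = 27,  t(4) = 3,  t(5) = 5,  t(6) = 11,  t(7) = 22,  t(8) = 20,  t(9) = 7,  t(10) = 19,  t(11) = 14,  t(12) = 20,  t(13) = 25,  t(14) = 22,  t(15) = 3,  t(16) = 9,  t(17) = 2,  t(18) = 26,  t(19) = 24,  t(20) = 18,  t(21) = 7,  t(22) = 9,  t(23) = 22,  t(24) = 10,  t(25) = 15,  t(26) = 9,  t(27) = 4,  t(28) = 7,  t(29) = 26,  t(30) = 20.
The sequence repeats with period 28.
So t(432) = t(1 + ((432-1) mod 28)) = t(12) = 20.

20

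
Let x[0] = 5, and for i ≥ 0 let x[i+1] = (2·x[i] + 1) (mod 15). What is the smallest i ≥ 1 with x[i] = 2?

3

Listing terms: x[0] = 5, x[1] = 11, x[2] = 8, x[3] = 2, x[4] = 5.
Since x[4] = x[0] = 5, the sequence is periodic with period 4.
The value 2 first appears (with i ≥ 1) at x[3].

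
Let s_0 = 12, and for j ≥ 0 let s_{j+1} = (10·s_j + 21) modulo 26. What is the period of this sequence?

6

We have s_0 = 12; s_1 = 11; s_2 = 1; s_3 = 5; s_4 = 19; s_5 = 3; s_6 = 25; s_7 = 11.
Since s_7 = s_1 = 11, the sequence is eventually periodic: after a pre-period of length 1 it cycles with period 6.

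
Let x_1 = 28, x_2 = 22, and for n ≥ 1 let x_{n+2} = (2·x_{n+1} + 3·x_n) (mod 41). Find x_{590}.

29

Computing terms: x_1 = 28,  x_2 = 22,  x_3 = 5,  x_4 = 35,  x_5 = 3,  x_6 = 29,  x_7 = 26,  x_8 = 16,  x_9 = 28,  x_{10} = 22.
Since (x_9, x_{10}) = (x_1, x_2) = (28, 22) (two consecutive terms determine the rest), the sequence is periodic with period 8.
So x_{590} = x_{1 + ((590-1) mod 8)} = x_6 = 29.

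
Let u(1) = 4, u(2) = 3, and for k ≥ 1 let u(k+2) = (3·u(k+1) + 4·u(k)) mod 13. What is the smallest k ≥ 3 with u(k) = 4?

7

u(1) = 4; u(2) = 3; u(3) = 12; u(4) = 9; u(5) = 10; u(6) = 1; u(7) = 4; u(8) = 3.
The sequence repeats with period 6.
The value 4 next appears (with k ≥ 3) at u(7).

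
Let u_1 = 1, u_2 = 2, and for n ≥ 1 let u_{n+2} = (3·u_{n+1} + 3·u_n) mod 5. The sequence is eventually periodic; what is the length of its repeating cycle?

Listing terms: u_1 = 1; u_2 = 2; u_3 = 4; u_4 = 3; u_5 = 1; u_6 = 2.
Since (u_5, u_6) = (u_1, u_2) = (1, 2) (two consecutive terms determine the rest), the sequence is periodic with period 4.

4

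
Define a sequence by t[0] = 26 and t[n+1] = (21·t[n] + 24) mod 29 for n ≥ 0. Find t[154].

Computing terms: t[0] = 26; t[1] = 19; t[2] = 17; t[3] = 4; t[4] = 21; t[5] = 1; t[6] = 16; t[7] = 12; t[8] = 15; t[9] = 20; t[10] = 9; t[11] = 10; t[12] = 2; t[13] = 8; t[14] = 18; t[15] = 25; t[16] = 27; t[17] = 11; t[18] = 23; t[19] = 14; t[20] = 28; t[21] = 3; t[22] = 0; t[23] = 24; t[24] = 6; t[25] = 5; t[26] = 13; t[27] = 7; t[28] = 26.
Since t[28] = t[0] = 26, the sequence is periodic with period 28.
(154 - 0) mod 28 = 14, so t[154] = t[14] = 18.

18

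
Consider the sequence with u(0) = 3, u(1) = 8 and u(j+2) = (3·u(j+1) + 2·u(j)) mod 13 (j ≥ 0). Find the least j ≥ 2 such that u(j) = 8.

13

We have u(0) = 3, u(1) = 8, u(2) = 4, u(3) = 2, u(4) = 1, u(5) = 7, u(6) = 10, u(7) = 5, u(8) = 9, u(9) = 11, u(10) = 12, u(11) = 6, u(12) = 3, u(13) = 8.
Since (u(12), u(13)) = (u(0), u(1)) = (3, 8) (two consecutive terms determine the rest), the sequence is periodic with period 12.
The value 8 next appears (with j ≥ 2) at u(13).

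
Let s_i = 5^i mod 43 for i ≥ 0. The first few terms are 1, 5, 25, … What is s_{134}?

13

Computing terms: s_0 = 1,  s_1 = 5,  s_2 = 25,  s_3 = 39,  s_4 = 23,  s_5 = 29,  s_6 = 16,  s_7 = 37,  s_8 = 13,  s_9 = 22,  s_{10} = 24,  s_{11} = 34,  s_{12} = 41,  s_{13} = 33,  s_{14} = 36,  s_{15} = 8,  s_{16} = 40,  s_{17} = 28,  s_{18} = 11,  s_{19} = 12,  s_{20} = 17,  s_{21} = 42,  s_{22} = 38,  s_{23} = 18,  s_{24} = 4,  s_{25} = 20,  s_{26} = 14,  s_{27} = 27,  s_{28} = 6,  s_{29} = 30,  s_{30} = 21,  s_{31} = 19,  s_{32} = 9,  s_{33} = 2,  s_{34} = 10,  s_{35} = 7,  s_{36} = 35,  s_{37} = 3,  s_{38} = 15,  s_{39} = 32,  s_{40} = 31,  s_{41} = 26,  s_{42} = 1.
The sequence repeats with period 42.
(134 - 0) mod 42 = 8, so s_{134} = s_8 = 13.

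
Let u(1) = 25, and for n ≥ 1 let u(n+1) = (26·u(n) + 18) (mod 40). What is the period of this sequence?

5

u(1) = 25,  u(2) = 28,  u(3) = 26,  u(4) = 14,  u(5) = 22,  u(6) = 30,  u(7) = 38,  u(8) = 6,  u(9) = 14.
Since u(9) = u(4) = 14, the sequence is eventually periodic: after a pre-period of length 3 it cycles with period 5.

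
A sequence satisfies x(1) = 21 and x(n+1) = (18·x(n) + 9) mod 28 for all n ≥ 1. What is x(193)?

Listing terms: x(1) = 21,  x(2) = 23,  x(3) = 3,  x(4) = 7,  x(5) = 23.
Since x(5) = x(2) = 23, the sequence is eventually periodic: after a pre-period of length 1 it cycles with period 3.
For n ≥ 2, x(n) depends only on (n - 2) mod 3. (193 - 2) mod 3 = 2, so x(193) = x(4) = 7.

7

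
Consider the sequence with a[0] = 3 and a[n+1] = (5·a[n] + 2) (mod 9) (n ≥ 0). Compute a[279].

5

Listing terms: a[0] = 3,  a[1] = 8,  a[2] = 6,  a[3] = 5,  a[4] = 0,  a[5] = 2,  a[6] = 3.
The sequence repeats with period 6.
So a[279] = a[0 + ((279-0) mod 6)] = a[3] = 5.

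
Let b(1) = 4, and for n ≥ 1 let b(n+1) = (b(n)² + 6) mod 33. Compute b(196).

7

Listing terms: b(1) = 4; b(2) = 22; b(3) = 28; b(4) = 31; b(5) = 10; b(6) = 7; b(7) = 22.
Since b(7) = b(2) = 22, the sequence is eventually periodic: after a pre-period of length 1 it cycles with period 5.
For n ≥ 2, b(n) depends only on (n - 2) mod 5. (196 - 2) mod 5 = 4, so b(196) = b(6) = 7.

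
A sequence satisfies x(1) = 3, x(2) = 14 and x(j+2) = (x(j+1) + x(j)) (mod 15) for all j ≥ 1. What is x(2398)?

Listing terms: x(1) = 3,  x(2) = 14,  x(3) = 2,  x(4) = 1,  x(5) = 3,  x(6) = 4,  x(7) = 7,  x(8) = 11,  x(9) = 3,  x(10) = 14.
Since (x(9), x(10)) = (x(1), x(2)) = (3, 14) (two consecutive terms determine the rest), the sequence is periodic with period 8.
So x(2398) = x(1 + ((2398-1) mod 8)) = x(6) = 4.

4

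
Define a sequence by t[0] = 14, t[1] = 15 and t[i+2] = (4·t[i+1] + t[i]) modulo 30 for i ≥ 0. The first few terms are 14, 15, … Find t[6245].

Computing terms: t[0] = 14, t[1] = 15, t[2] = 14, t[3] = 11, t[4] = 28, t[5] = 3, t[6] = 10, t[7] = 13, t[8] = 2, t[9] = 21, t[10] = 26, t[11] = 5, t[12] = 16, t[13] = 9, t[14] = 22, t[15] = 7, t[16] = 20, t[17] = 27, t[18] = 8, t[19] = 29, t[20] = 4, t[21] = 15, t[22] = 4, t[23] = 1, t[24] = 8, t[25] = 3, t[26] = 20, t[27] = 23, t[28] = 22, t[29] = 21, t[30] = 16, t[31] = 25, t[32] = 26, t[33] = 9, t[34] = 2, t[35] = 17, t[36] = 10, t[37] = 27, t[38] = 28, t[39] = 19, t[40] = 14, t[41] = 15.
The sequence repeats with period 40.
So t[6245] = t[0 + ((6245-0) mod 40)] = t[5] = 3.

3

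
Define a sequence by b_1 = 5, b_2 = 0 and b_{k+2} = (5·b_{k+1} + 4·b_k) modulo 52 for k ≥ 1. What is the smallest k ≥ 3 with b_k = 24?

6

Computing terms: b_1 = 5; b_2 = 0; b_3 = 20; b_4 = 48; b_5 = 8; b_6 = 24; b_7 = 48; b_8 = 24; b_9 = 0; b_{10} = 44; b_{11} = 12; b_{12} = 28; b_{13} = 32; b_{14} = 12; b_{15} = 32; b_{16} = 0; b_{17} = 24; b_{18} = 16; b_{19} = 20; b_{20} = 8; b_{21} = 16; b_{22} = 8; b_{23} = 0; b_{24} = 32; b_{25} = 4; b_{26} = 44; b_{27} = 28; b_{28} = 4; b_{29} = 28; b_{30} = 0; b_{31} = 8; b_{32} = 40; b_{33} = 24; b_{34} = 20; b_{35} = 40; b_{36} = 20; b_{37} = 0; b_{38} = 28; b_{39} = 36; b_{40} = 32; b_{41} = 44; b_{42} = 36; b_{43} = 44; b_{44} = 0; b_{45} = 20.
Since (b_{44}, b_{45}) = (b_2, b_3) = (0, 20) (two consecutive terms determine the rest), the sequence is eventually periodic: after a pre-period of length 1 it cycles with period 42.
The value 24 first appears (with k ≥ 3) at b_6.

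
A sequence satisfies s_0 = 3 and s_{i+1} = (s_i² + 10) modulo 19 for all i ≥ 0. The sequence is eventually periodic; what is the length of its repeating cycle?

7

Listing terms: s_0 = 3,  s_1 = 0,  s_2 = 10,  s_3 = 15,  s_4 = 7,  s_5 = 2,  s_6 = 14,  s_7 = 16,  s_8 = 0.
Since s_8 = s_1 = 0, the sequence is eventually periodic: after a pre-period of length 1 it cycles with period 7.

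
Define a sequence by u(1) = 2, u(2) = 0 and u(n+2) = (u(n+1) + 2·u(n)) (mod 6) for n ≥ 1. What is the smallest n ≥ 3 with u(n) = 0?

5

We have u(1) = 2, u(2) = 0, u(3) = 4, u(4) = 4, u(5) = 0, u(6) = 2, u(7) = 2, u(8) = 0.
The sequence repeats with period 6.
The value 0 first appears (with n ≥ 3) at u(5).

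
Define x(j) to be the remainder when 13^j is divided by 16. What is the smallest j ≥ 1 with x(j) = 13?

1

Listing terms: x(0) = 1; x(1) = 13; x(2) = 9; x(3) = 5; x(4) = 1.
Since x(4) = x(0) = 1, the sequence is periodic with period 4.
The value 13 first appears (with j ≥ 1) at x(1).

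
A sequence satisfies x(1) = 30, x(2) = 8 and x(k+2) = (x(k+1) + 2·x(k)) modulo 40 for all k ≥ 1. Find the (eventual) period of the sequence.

4

Listing terms: x(1) = 30, x(2) = 8, x(3) = 28, x(4) = 4, x(5) = 20, x(6) = 28, x(7) = 28, x(8) = 4.
Since (x(7), x(8)) = (x(3), x(4)) = (28, 4) (two consecutive terms determine the rest), the sequence is eventually periodic: after a pre-period of length 2 it cycles with period 4.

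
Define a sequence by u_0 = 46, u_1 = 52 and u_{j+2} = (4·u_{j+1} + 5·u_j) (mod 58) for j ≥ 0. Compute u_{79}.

We have u_0 = 46; u_1 = 52; u_2 = 32; u_3 = 40; u_4 = 30; u_5 = 30; u_6 = 38; u_7 = 12; u_8 = 6; u_9 = 26; u_{10} = 18; u_{11} = 28; u_{12} = 28; u_{13} = 20; u_{14} = 46; u_{15} = 52.
The sequence repeats with period 14.
(79 - 0) mod 14 = 9, so u_{79} = u_9 = 26.

26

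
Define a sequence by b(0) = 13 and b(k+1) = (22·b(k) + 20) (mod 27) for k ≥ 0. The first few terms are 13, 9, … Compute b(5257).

18

We have b(0) = 13,  b(1) = 9,  b(2) = 2,  b(3) = 10,  b(4) = 24,  b(5) = 8,  b(6) = 7,  b(7) = 12,  b(8) = 14,  b(9) = 4,  b(10) = 0,  b(11) = 20,  b(12) = 1,  b(13) = 15,  b(14) = 26,  b(15) = 25,  b(16) = 3,  b(17) = 5,  b(18) = 22,  b(19) = 18,  b(20) = 11,  b(21) = 19,  b(22) = 6,  b(23) = 17,  b(24) = 16,  b(25) = 21,  b(26) = 23,  b(27) = 13.
The sequence repeats with period 27.
So b(5257) = b(0 + ((5257-0) mod 27)) = b(19) = 18.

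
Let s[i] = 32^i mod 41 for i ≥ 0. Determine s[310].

40

s[0] = 1,  s[1] = 32,  s[2] = 40,  s[3] = 9,  s[4] = 1.
Since s[4] = s[0] = 1, the sequence is periodic with period 4.
So s[310] = s[0 + ((310-0) mod 4)] = s[2] = 40.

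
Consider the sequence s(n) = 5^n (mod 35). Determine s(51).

20

We have s(1) = 5,  s(2) = 25,  s(3) = 20,  s(4) = 30,  s(5) = 10,  s(6) = 15,  s(7) = 5.
Since s(7) = s(1) = 5, the sequence is periodic with period 6.
So s(51) = s(1 + ((51-1) mod 6)) = s(3) = 20.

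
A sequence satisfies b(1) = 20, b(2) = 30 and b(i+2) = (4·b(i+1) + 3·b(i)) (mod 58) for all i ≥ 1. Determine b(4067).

50

b(1) = 20, b(2) = 30, b(3) = 6, b(4) = 56, b(5) = 10, b(6) = 34, b(7) = 50, b(8) = 12, b(9) = 24, b(10) = 16, b(11) = 20, b(12) = 12, b(13) = 50, b(14) = 4, b(15) = 50, b(16) = 38, b(17) = 12, b(18) = 46, b(19) = 46, b(20) = 32, b(21) = 34, b(22) = 0, b(23) = 44, b(24) = 2, b(25) = 24, b(26) = 44, b(27) = 16, b(28) = 22, b(29) = 20, b(30) = 30.
Since (b(29), b(30)) = (b(1), b(2)) = (20, 30) (two consecutive terms determine the rest), the sequence is periodic with period 28.
So b(4067) = b(1 + ((4067-1) mod 28)) = b(7) = 50.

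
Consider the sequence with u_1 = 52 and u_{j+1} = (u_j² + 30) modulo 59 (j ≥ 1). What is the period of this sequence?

We have u_1 = 52, u_2 = 20, u_3 = 17, u_4 = 24, u_5 = 16, u_6 = 50, u_7 = 52.
The sequence repeats with period 6.

6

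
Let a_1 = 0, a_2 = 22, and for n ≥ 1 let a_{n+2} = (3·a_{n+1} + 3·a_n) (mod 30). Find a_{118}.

12

Computing terms: a_1 = 0; a_2 = 22; a_3 = 6; a_4 = 24; a_5 = 0; a_6 = 12; a_7 = 6; a_8 = 24.
Since (a_7, a_8) = (a_3, a_4) = (6, 24) (two consecutive terms determine the rest), the sequence is eventually periodic: after a pre-period of length 2 it cycles with period 4.
For n ≥ 3, a_n depends only on (n - 3) mod 4. (118 - 3) mod 4 = 3, so a_{118} = a_6 = 12.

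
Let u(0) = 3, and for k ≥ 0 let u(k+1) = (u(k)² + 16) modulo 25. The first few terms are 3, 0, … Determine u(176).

Computing terms: u(0) = 3,  u(1) = 0,  u(2) = 16,  u(3) = 22,  u(4) = 0.
Since u(4) = u(1) = 0, the sequence is eventually periodic: after a pre-period of length 1 it cycles with period 3.
For k ≥ 1, u(k) depends only on (k - 1) mod 3. (176 - 1) mod 3 = 1, so u(176) = u(2) = 16.

16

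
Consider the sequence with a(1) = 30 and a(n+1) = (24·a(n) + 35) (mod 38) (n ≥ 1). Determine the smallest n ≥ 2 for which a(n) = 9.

4

Computing terms: a(1) = 30, a(2) = 33, a(3) = 29, a(4) = 9, a(5) = 23, a(6) = 17, a(7) = 25, a(8) = 27, a(9) = 37, a(10) = 11, a(11) = 33.
Since a(11) = a(2) = 33, the sequence is eventually periodic: after a pre-period of length 1 it cycles with period 9.
The value 9 first appears (with n ≥ 2) at a(4).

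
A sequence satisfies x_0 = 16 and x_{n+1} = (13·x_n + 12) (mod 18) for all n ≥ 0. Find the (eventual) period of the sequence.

We have x_0 = 16,  x_1 = 4,  x_2 = 10,  x_3 = 16.
The sequence repeats with period 3.

3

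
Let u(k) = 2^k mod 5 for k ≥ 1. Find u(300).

1

Computing terms: u(1) = 2; u(2) = 4; u(3) = 3; u(4) = 1; u(5) = 2.
Since u(5) = u(1) = 2, the sequence is periodic with period 4.
So u(300) = u(1 + ((300-1) mod 4)) = u(4) = 1.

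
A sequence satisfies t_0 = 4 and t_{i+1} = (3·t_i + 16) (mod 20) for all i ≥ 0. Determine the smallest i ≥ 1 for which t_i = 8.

Computing terms: t_0 = 4; t_1 = 8; t_2 = 0; t_3 = 16; t_4 = 4.
The sequence repeats with period 4.
The value 8 first appears (with i ≥ 1) at t_1.

1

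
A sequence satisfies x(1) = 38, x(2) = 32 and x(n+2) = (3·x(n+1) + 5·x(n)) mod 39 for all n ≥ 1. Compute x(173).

We have x(1) = 38,  x(2) = 32,  x(3) = 13,  x(4) = 4,  x(5) = 38,  x(6) = 17,  x(7) = 7,  x(8) = 28,  x(9) = 2,  x(10) = 29,  x(11) = 19,  x(12) = 7,  x(13) = 38,  x(14) = 32.
Since (x(13), x(14)) = (x(1), x(2)) = (38, 32) (two consecutive terms determine the rest), the sequence is periodic with period 12.
So x(173) = x(1 + ((173-1) mod 12)) = x(5) = 38.

38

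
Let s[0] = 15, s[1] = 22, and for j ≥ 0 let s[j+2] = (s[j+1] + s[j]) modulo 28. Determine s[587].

Computing terms: s[0] = 15,  s[1] = 22,  s[2] = 9,  s[3] = 3,  s[4] = 12,  s[5] = 15,  s[6] = 27,  s[7] = 14,  s[8] = 13,  s[9] = 27,  s[10] = 12,  s[11] = 11,  s[12] = 23,  s[13] = 6,  s[14] = 1,  s[15] = 7,  s[16] = 8,  s[17] = 15,  s[18] = 23,  s[19] = 10,  s[20] = 5,  s[21] = 15,  s[22] = 20,  s[23] = 7,  s[24] = 27,  s[25] = 6,  s[26] = 5,  s[27] = 11,  s[28] = 16,  s[29] = 27,  s[30] = 15,  s[31] = 14,  s[32] = 1,  s[33] = 15,  s[34] = 16,  s[35] = 3,  s[36] = 19,  s[37] = 22,  s[38] = 13,  s[39] = 7,  s[40] = 20,  s[41] = 27,  s[42] = 19,  s[43] = 18,  s[44] = 9,  s[45] = 27,  s[46] = 8,  s[47] = 7,  s[48] = 15,  s[49] = 22.
The sequence repeats with period 48.
So s[587] = s[0 + ((587-0) mod 48)] = s[11] = 11.

11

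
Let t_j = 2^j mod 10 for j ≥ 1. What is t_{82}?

4

We have t_1 = 2, t_2 = 4, t_3 = 8, t_4 = 6, t_5 = 2.
Since t_5 = t_1 = 2, the sequence is periodic with period 4.
(82 - 1) mod 4 = 1, so t_{82} = t_2 = 4.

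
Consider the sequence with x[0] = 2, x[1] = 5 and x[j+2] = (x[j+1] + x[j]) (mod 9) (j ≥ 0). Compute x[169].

Listing terms: x[0] = 2,  x[1] = 5,  x[2] = 7,  x[3] = 3,  x[4] = 1,  x[5] = 4,  x[6] = 5,  x[7] = 0,  x[8] = 5,  x[9] = 5,  x[10] = 1,  x[11] = 6,  x[12] = 7,  x[13] = 4,  x[14] = 2,  x[15] = 6,  x[16] = 8,  x[17] = 5,  x[18] = 4,  x[19] = 0,  x[20] = 4,  x[21] = 4,  x[22] = 8,  x[23] = 3,  x[24] = 2,  x[25] = 5.
The sequence repeats with period 24.
(169 - 0) mod 24 = 1, so x[169] = x[1] = 5.

5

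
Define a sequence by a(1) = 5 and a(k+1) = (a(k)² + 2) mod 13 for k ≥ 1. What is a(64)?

11

Computing terms: a(1) = 5, a(2) = 1, a(3) = 3, a(4) = 11, a(5) = 6, a(6) = 12, a(7) = 3.
Since a(7) = a(3) = 3, the sequence is eventually periodic: after a pre-period of length 2 it cycles with period 4.
For k ≥ 3, a(k) depends only on (k - 3) mod 4. (64 - 3) mod 4 = 1, so a(64) = a(4) = 11.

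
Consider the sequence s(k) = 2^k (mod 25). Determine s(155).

18

s(0) = 1; s(1) = 2; s(2) = 4; s(3) = 8; s(4) = 16; s(5) = 7; s(6) = 14; s(7) = 3; s(8) = 6; s(9) = 12; s(10) = 24; s(11) = 23; s(12) = 21; s(13) = 17; s(14) = 9; s(15) = 18; s(16) = 11; s(17) = 22; s(18) = 19; s(19) = 13; s(20) = 1.
Since s(20) = s(0) = 1, the sequence is periodic with period 20.
So s(155) = s(0 + ((155-0) mod 20)) = s(15) = 18.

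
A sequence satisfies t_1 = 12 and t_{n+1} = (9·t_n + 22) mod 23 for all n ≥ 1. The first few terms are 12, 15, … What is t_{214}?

Listing terms: t_1 = 12, t_2 = 15, t_3 = 19, t_4 = 9, t_5 = 11, t_6 = 6, t_7 = 7, t_8 = 16, t_9 = 5, t_{10} = 21, t_{11} = 4, t_{12} = 12.
The sequence repeats with period 11.
So t_{214} = t_{1 + ((214-1) mod 11)} = t_5 = 11.

11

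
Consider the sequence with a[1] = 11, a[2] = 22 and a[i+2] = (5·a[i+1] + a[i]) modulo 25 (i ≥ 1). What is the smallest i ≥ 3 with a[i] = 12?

8

We have a[1] = 11; a[2] = 22; a[3] = 21; a[4] = 2; a[5] = 6; a[6] = 7; a[7] = 16; a[8] = 12; a[9] = 1; a[10] = 17; a[11] = 11; a[12] = 22.
The sequence repeats with period 10.
The value 12 first appears (with i ≥ 3) at a[8].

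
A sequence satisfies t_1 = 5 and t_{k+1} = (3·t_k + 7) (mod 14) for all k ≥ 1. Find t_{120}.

t_1 = 5, t_2 = 8, t_3 = 3, t_4 = 2, t_5 = 13, t_6 = 4, t_7 = 5.
Since t_7 = t_1 = 5, the sequence is periodic with period 6.
(120 - 1) mod 6 = 5, so t_{120} = t_6 = 4.

4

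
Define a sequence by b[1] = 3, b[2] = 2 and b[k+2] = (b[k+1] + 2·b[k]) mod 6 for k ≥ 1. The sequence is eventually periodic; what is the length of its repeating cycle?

6

We have b[1] = 3, b[2] = 2, b[3] = 2, b[4] = 0, b[5] = 4, b[6] = 4, b[7] = 0, b[8] = 2, b[9] = 2.
Since (b[8], b[9]) = (b[2], b[3]) = (2, 2) (two consecutive terms determine the rest), the sequence is eventually periodic: after a pre-period of length 1 it cycles with period 6.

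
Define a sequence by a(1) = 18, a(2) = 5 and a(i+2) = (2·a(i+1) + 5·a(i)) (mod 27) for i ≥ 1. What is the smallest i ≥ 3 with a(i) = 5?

a(1) = 18, a(2) = 5, a(3) = 19, a(4) = 9, a(5) = 5, a(6) = 1, a(7) = 0, a(8) = 5, a(9) = 10, a(10) = 18, a(11) = 5.
The sequence repeats with period 9.
The value 5 first appears (with i ≥ 3) at a(5).

5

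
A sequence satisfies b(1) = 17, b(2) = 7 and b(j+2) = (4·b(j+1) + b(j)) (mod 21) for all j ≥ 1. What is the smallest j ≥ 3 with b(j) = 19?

Listing terms: b(1) = 17, b(2) = 7, b(3) = 3, b(4) = 19, b(5) = 16, b(6) = 20, b(7) = 12, b(8) = 5, b(9) = 11, b(10) = 7, b(11) = 18, b(12) = 16, b(13) = 19, b(14) = 8, b(15) = 9, b(16) = 2, b(17) = 17, b(18) = 7.
The sequence repeats with period 16.
The value 19 first appears (with j ≥ 3) at b(4).

4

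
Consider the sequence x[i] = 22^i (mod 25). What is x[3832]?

Listing terms: x[0] = 1; x[1] = 22; x[2] = 9; x[3] = 23; x[4] = 6; x[5] = 7; x[6] = 4; x[7] = 13; x[8] = 11; x[9] = 17; x[10] = 24; x[11] = 3; x[12] = 16; x[13] = 2; x[14] = 19; x[15] = 18; x[16] = 21; x[17] = 12; x[18] = 14; x[19] = 8; x[20] = 1.
Since x[20] = x[0] = 1, the sequence is periodic with period 20.
(3832 - 0) mod 20 = 12, so x[3832] = x[12] = 16.

16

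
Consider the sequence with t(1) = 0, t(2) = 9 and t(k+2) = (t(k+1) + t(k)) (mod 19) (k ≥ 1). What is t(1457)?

10

We have t(1) = 0, t(2) = 9, t(3) = 9, t(4) = 18, t(5) = 8, t(6) = 7, t(7) = 15, t(8) = 3, t(9) = 18, t(10) = 2, t(11) = 1, t(12) = 3, t(13) = 4, t(14) = 7, t(15) = 11, t(16) = 18, t(17) = 10, t(18) = 9, t(19) = 0, t(20) = 9.
The sequence repeats with period 18.
So t(1457) = t(1 + ((1457-1) mod 18)) = t(17) = 10.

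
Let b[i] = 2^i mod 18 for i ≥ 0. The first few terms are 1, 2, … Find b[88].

16

b[0] = 1,  b[1] = 2,  b[2] = 4,  b[3] = 8,  b[4] = 16,  b[5] = 14,  b[6] = 10,  b[7] = 2.
Since b[7] = b[1] = 2, the sequence is eventually periodic: after a pre-period of length 1 it cycles with period 6.
For i ≥ 1, b[i] depends only on (i - 1) mod 6. (88 - 1) mod 6 = 3, so b[88] = b[4] = 16.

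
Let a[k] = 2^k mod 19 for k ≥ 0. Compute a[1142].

9

We have a[0] = 1,  a[1] = 2,  a[2] = 4,  a[3] = 8,  a[4] = 16,  a[5] = 13,  a[6] = 7,  a[7] = 14,  a[8] = 9,  a[9] = 18,  a[10] = 17,  a[11] = 15,  a[12] = 11,  a[13] = 3,  a[14] = 6,  a[15] = 12,  a[16] = 5,  a[17] = 10,  a[18] = 1.
The sequence repeats with period 18.
So a[1142] = a[0 + ((1142-0) mod 18)] = a[8] = 9.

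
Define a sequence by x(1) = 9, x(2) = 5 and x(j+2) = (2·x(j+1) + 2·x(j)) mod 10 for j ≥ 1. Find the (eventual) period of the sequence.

24

Listing terms: x(1) = 9; x(2) = 5; x(3) = 8; x(4) = 6; x(5) = 8; x(6) = 8; x(7) = 2; x(8) = 0; x(9) = 4; x(10) = 8; x(11) = 4; x(12) = 4; x(13) = 6; x(14) = 0; x(15) = 2; x(16) = 4; x(17) = 2; x(18) = 2; x(19) = 8; x(20) = 0; x(21) = 6; x(22) = 2; x(23) = 6; x(24) = 6; x(25) = 4; x(26) = 0; x(27) = 8; x(28) = 6.
Since (x(27), x(28)) = (x(3), x(4)) = (8, 6) (two consecutive terms determine the rest), the sequence is eventually periodic: after a pre-period of length 2 it cycles with period 24.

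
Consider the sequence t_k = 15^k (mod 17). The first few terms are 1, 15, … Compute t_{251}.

9

Computing terms: t_0 = 1; t_1 = 15; t_2 = 4; t_3 = 9; t_4 = 16; t_5 = 2; t_6 = 13; t_7 = 8; t_8 = 1.
The sequence repeats with period 8.
(251 - 0) mod 8 = 3, so t_{251} = t_3 = 9.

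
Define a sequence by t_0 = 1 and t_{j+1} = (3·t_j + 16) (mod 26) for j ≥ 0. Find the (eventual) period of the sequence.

3

Computing terms: t_0 = 1, t_1 = 19, t_2 = 21, t_3 = 1.
The sequence repeats with period 3.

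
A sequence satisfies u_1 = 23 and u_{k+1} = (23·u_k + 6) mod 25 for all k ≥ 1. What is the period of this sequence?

20

Computing terms: u_1 = 23,  u_2 = 10,  u_3 = 11,  u_4 = 9,  u_5 = 13,  u_6 = 5,  u_7 = 21,  u_8 = 14,  u_9 = 3,  u_{10} = 0,  u_{11} = 6,  u_{12} = 19,  u_{13} = 18,  u_{14} = 20,  u_{15} = 16,  u_{16} = 24,  u_{17} = 8,  u_{18} = 15,  u_{19} = 1,  u_{20} = 4,  u_{21} = 23.
The sequence repeats with period 20.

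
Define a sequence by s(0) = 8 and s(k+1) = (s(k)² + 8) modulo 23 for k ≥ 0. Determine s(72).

17

We have s(0) = 8,  s(1) = 3,  s(2) = 17,  s(3) = 21,  s(4) = 12,  s(5) = 14,  s(6) = 20,  s(7) = 17.
Since s(7) = s(2) = 17, the sequence is eventually periodic: after a pre-period of length 2 it cycles with period 5.
For k ≥ 2, s(k) depends only on (k - 2) mod 5. (72 - 2) mod 5 = 0, so s(72) = s(2) = 17.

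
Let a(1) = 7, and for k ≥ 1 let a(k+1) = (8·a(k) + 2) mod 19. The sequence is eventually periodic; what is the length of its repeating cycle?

Listing terms: a(1) = 7,  a(2) = 1,  a(3) = 10,  a(4) = 6,  a(5) = 12,  a(6) = 3,  a(7) = 7.
Since a(7) = a(1) = 7, the sequence is periodic with period 6.

6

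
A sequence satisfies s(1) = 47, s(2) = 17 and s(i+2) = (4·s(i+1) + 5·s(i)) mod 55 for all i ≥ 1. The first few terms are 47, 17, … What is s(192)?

s(1) = 47; s(2) = 17; s(3) = 28; s(4) = 32; s(5) = 48; s(6) = 22; s(7) = 53; s(8) = 47; s(9) = 13; s(10) = 12; s(11) = 3; s(12) = 17; s(13) = 28.
Since (s(12), s(13)) = (s(2), s(3)) = (17, 28) (two consecutive terms determine the rest), the sequence is eventually periodic: after a pre-period of length 1 it cycles with period 10.
For i ≥ 2, s(i) depends only on (i - 2) mod 10. (192 - 2) mod 10 = 0, so s(192) = s(2) = 17.

17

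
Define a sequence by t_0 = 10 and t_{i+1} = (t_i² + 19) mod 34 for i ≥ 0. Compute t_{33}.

1

Computing terms: t_0 = 10, t_1 = 17, t_2 = 2, t_3 = 23, t_4 = 4, t_5 = 1, t_6 = 20, t_7 = 11, t_8 = 4.
Since t_8 = t_4 = 4, the sequence is eventually periodic: after a pre-period of length 4 it cycles with period 4.
For i ≥ 4, t_i depends only on (i - 4) mod 4. (33 - 4) mod 4 = 1, so t_{33} = t_5 = 1.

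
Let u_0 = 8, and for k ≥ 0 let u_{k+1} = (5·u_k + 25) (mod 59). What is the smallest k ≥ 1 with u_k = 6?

u_0 = 8,  u_1 = 6,  u_2 = 55,  u_3 = 5,  u_4 = 50,  u_5 = 39,  u_6 = 43,  u_7 = 4,  u_8 = 45,  u_9 = 14,  u_{10} = 36,  u_{11} = 28,  u_{12} = 47,  u_{13} = 24,  u_{14} = 27,  u_{15} = 42,  u_{16} = 58,  u_{17} = 20,  u_{18} = 7,  u_{19} = 1,  u_{20} = 30,  u_{21} = 57,  u_{22} = 15,  u_{23} = 41,  u_{24} = 53,  u_{25} = 54,  u_{26} = 0,  u_{27} = 25,  u_{28} = 32,  u_{29} = 8.
Since u_{29} = u_0 = 8, the sequence is periodic with period 29.
The value 6 first appears (with k ≥ 1) at u_1.

1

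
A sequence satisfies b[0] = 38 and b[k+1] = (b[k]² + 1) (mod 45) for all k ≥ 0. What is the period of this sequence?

3

Listing terms: b[0] = 38, b[1] = 5, b[2] = 26, b[3] = 2, b[4] = 5.
Since b[4] = b[1] = 5, the sequence is eventually periodic: after a pre-period of length 1 it cycles with period 3.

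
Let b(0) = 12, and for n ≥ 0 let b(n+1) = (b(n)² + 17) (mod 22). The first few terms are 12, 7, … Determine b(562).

We have b(0) = 12; b(1) = 7; b(2) = 0; b(3) = 17; b(4) = 20; b(5) = 21; b(6) = 18; b(7) = 11; b(8) = 6; b(9) = 9; b(10) = 10; b(11) = 7.
Since b(11) = b(1) = 7, the sequence is eventually periodic: after a pre-period of length 1 it cycles with period 10.
For n ≥ 1, b(n) depends only on (n - 1) mod 10. (562 - 1) mod 10 = 1, so b(562) = b(2) = 0.

0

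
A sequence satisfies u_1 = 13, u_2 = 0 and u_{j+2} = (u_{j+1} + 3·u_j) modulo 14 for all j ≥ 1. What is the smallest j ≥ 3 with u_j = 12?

17

Listing terms: u_1 = 13; u_2 = 0; u_3 = 11; u_4 = 11; u_5 = 2; u_6 = 7; u_7 = 13; u_8 = 6; u_9 = 3; u_{10} = 7; u_{11} = 2; u_{12} = 9; u_{13} = 1; u_{14} = 0; u_{15} = 3; u_{16} = 3; u_{17} = 12; u_{18} = 7; u_{19} = 1; u_{20} = 8; u_{21} = 11; u_{22} = 7; u_{23} = 12; u_{24} = 5; u_{25} = 13; u_{26} = 0.
Since (u_{25}, u_{26}) = (u_1, u_2) = (13, 0) (two consecutive terms determine the rest), the sequence is periodic with period 24.
The value 12 first appears (with j ≥ 3) at u_{17}.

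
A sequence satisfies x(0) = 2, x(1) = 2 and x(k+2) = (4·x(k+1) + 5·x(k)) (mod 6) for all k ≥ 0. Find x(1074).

2

x(0) = 2,  x(1) = 2,  x(2) = 0,  x(3) = 4,  x(4) = 4,  x(5) = 0,  x(6) = 2,  x(7) = 2.
Since (x(6), x(7)) = (x(0), x(1)) = (2, 2) (two consecutive terms determine the rest), the sequence is periodic with period 6.
(1074 - 0) mod 6 = 0, so x(1074) = x(0) = 2.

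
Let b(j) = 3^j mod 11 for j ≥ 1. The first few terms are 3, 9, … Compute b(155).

1

Computing terms: b(1) = 3; b(2) = 9; b(3) = 5; b(4) = 4; b(5) = 1; b(6) = 3.
The sequence repeats with period 5.
So b(155) = b(1 + ((155-1) mod 5)) = b(5) = 1.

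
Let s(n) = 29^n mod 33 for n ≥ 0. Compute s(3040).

We have s(0) = 1,  s(1) = 29,  s(2) = 16,  s(3) = 2,  s(4) = 25,  s(5) = 32,  s(6) = 4,  s(7) = 17,  s(8) = 31,  s(9) = 8,  s(10) = 1.
The sequence repeats with period 10.
(3040 - 0) mod 10 = 0, so s(3040) = s(0) = 1.

1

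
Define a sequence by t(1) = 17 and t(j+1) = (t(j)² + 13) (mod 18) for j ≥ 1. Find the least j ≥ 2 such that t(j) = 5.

Computing terms: t(1) = 17; t(2) = 14; t(3) = 11; t(4) = 8; t(5) = 5; t(6) = 2; t(7) = 17.
Since t(7) = t(1) = 17, the sequence is periodic with period 6.
The value 5 first appears (with j ≥ 2) at t(5).

5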